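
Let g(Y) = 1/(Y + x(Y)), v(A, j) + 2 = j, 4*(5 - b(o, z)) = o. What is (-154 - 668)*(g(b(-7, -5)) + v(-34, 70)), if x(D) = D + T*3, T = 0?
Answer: -503612/9 ≈ -55957.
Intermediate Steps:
b(o, z) = 5 - o/4
x(D) = D (x(D) = D + 0*3 = D + 0 = D)
v(A, j) = -2 + j
g(Y) = 1/(2*Y) (g(Y) = 1/(Y + Y) = 1/(2*Y))
(-154 - 668)*(g(b(-7, -5)) + v(-34, 70)) = (-154 - 668)*(1/(2*(5 - ¼*(-7))) + (-2 + 70)) = -822*(1/(2*(5 + 7/4)) + 68) = -822*(1/(2*(27/4)) + 68) = -822*((½)*(4/27) + 68) = -822*(2/27 + 68) = -822*1838/27 = -503612/9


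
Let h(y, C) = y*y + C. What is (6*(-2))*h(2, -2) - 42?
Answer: -66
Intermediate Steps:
h(y, C) = C + y**2 (h(y, C) = y**2 + C = C + y**2)
(6*(-2))*h(2, -2) - 42 = (6*(-2))*(-2 + 2**2) - 42 = -12*(-2 + 4) - 42 = -12*2 - 42 = -24 - 42 = -66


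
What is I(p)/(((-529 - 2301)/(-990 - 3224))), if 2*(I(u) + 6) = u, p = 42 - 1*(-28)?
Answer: 61103/1415 ≈ 43.182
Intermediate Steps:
p = 70 (p = 42 + 28 = 70)
I(u) = -6 + u/2
I(p)/(((-529 - 2301)/(-990 - 3224))) = (-6 + (½)*70)/(((-529 - 2301)/(-990 - 3224))) = (-6 + 35)/((-2830/(-4214))) = 29/((-2830*(-1/4214))) = 29/(1415/2107) = 29*(2107/1415) = 61103/1415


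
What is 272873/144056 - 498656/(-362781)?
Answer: 170827528549/52260779736 ≈ 3.2688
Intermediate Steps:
272873/144056 - 498656/(-362781) = 272873*(1/144056) - 498656*(-1/362781) = 272873/144056 + 498656/362781 = 170827528549/52260779736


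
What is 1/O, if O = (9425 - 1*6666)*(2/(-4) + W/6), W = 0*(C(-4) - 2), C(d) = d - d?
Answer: -2/2759 ≈ -0.00072490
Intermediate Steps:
C(d) = 0
W = 0 (W = 0*(0 - 2) = 0*(-2) = 0)
O = -2759/2 (O = (9425 - 1*6666)*(2/(-4) + 0/6) = (9425 - 6666)*(2*(-¼) + 0*(⅙)) = 2759*(-½ + 0) = 2759*(-½) = -2759/2 ≈ -1379.5)
1/O = 1/(-2759/2) = -2/2759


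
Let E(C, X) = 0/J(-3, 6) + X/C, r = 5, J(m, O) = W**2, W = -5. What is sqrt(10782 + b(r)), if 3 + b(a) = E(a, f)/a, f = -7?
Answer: 2*sqrt(67367)/5 ≈ 103.82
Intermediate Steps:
J(m, O) = 25 (J(m, O) = (-5)**2 = 25)
E(C, X) = X/C (E(C, X) = 0/25 + X/C = 0*(1/25) + X/C = 0 + X/C = X/C)
b(a) = -3 - 7/a**2 (b(a) = -3 + (-7/a)/a = -3 - 7/a**2)
sqrt(10782 + b(r)) = sqrt(10782 + (-3 - 7/5**2)) = sqrt(10782 + (-3 - 7*1/25)) = sqrt(10782 + (-3 - 7/25)) = sqrt(10782 - 82/25) = sqrt(269468/25) = 2*sqrt(67367)/5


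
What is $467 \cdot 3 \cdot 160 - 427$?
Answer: $223733$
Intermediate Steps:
$467 \cdot 3 \cdot 160 - 427 = 467 \cdot 480 - 427 = 224160 - 427 = 223733$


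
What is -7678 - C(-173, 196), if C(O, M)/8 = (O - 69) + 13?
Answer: -5846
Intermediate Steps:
C(O, M) = -448 + 8*O (C(O, M) = 8*((O - 69) + 13) = 8*((-69 + O) + 13) = 8*(-56 + O) = -448 + 8*O)
-7678 - C(-173, 196) = -7678 - (-448 + 8*(-173)) = -7678 - (-448 - 1384) = -7678 - 1*(-1832) = -7678 + 1832 = -5846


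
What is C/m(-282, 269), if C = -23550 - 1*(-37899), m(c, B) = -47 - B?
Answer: -14349/316 ≈ -45.408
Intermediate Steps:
C = 14349 (C = -23550 + 37899 = 14349)
C/m(-282, 269) = 14349/(-47 - 1*269) = 14349/(-47 - 269) = 14349/(-316) = 14349*(-1/316) = -14349/316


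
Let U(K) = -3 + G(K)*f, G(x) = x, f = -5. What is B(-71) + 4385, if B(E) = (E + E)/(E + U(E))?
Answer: 1232043/281 ≈ 4384.5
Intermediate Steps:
U(K) = -3 - 5*K (U(K) = -3 + K*(-5) = -3 - 5*K)
B(E) = 2*E/(-3 - 4*E) (B(E) = (E + E)/(E + (-3 - 5*E)) = (2*E)/(-3 - 4*E) = 2*E/(-3 - 4*E))
B(-71) + 4385 = -2*(-71)/(3 + 4*(-71)) + 4385 = -2*(-71)/(3 - 284) + 4385 = -2*(-71)/(-281) + 4385 = -2*(-71)*(-1/281) + 4385 = -142/281 + 4385 = 1232043/281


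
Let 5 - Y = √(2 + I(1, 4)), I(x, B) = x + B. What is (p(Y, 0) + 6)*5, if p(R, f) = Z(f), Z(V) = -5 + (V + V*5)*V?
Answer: 5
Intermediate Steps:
I(x, B) = B + x
Y = 5 - √7 (Y = 5 - √(2 + (4 + 1)) = 5 - √(2 + 5) = 5 - √7 ≈ 2.3542)
Z(V) = -5 + 6*V² (Z(V) = -5 + (V + 5*V)*V = -5 + (6*V)*V = -5 + 6*V²)
p(R, f) = -5 + 6*f²
(p(Y, 0) + 6)*5 = ((-5 + 6*0²) + 6)*5 = ((-5 + 6*0) + 6)*5 = ((-5 + 0) + 6)*5 = (-5 + 6)*5 = 1*5 = 5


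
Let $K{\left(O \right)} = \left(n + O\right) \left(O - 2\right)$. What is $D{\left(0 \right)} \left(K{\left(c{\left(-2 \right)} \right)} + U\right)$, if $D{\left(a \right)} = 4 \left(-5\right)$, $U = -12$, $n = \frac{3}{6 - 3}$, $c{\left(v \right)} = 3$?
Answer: $160$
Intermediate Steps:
$n = 1$ ($n = \frac{3}{6 - 3} = \frac{3}{3} = 3 \cdot \frac{1}{3} = 1$)
$D{\left(a \right)} = -20$
$K{\left(O \right)} = \left(1 + O\right) \left(-2 + O\right)$ ($K{\left(O \right)} = \left(1 + O\right) \left(O - 2\right) = \left(1 + O\right) \left(-2 + O\right)$)
$D{\left(0 \right)} \left(K{\left(c{\left(-2 \right)} \right)} + U\right) = - 20 \left(\left(-2 + 3^{2} - 3\right) - 12\right) = - 20 \left(\left(-2 + 9 - 3\right) - 12\right) = - 20 \left(4 - 12\right) = \left(-20\right) \left(-8\right) = 160$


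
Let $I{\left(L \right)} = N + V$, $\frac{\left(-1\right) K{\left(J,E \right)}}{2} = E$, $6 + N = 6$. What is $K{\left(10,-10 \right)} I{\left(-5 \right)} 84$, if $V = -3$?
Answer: $-5040$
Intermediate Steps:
$N = 0$ ($N = -6 + 6 = 0$)
$K{\left(J,E \right)} = - 2 E$
$I{\left(L \right)} = -3$ ($I{\left(L \right)} = 0 - 3 = -3$)
$K{\left(10,-10 \right)} I{\left(-5 \right)} 84 = \left(-2\right) \left(-10\right) \left(-3\right) 84 = 20 \left(-3\right) 84 = \left(-60\right) 84 = -5040$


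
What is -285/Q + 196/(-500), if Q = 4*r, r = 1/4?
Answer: -35674/125 ≈ -285.39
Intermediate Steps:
r = 1/4 ≈ 0.25000
Q = 1 (Q = 4*(1/4) = 1)
-285/Q + 196/(-500) = -285/1 + 196/(-500) = -285*1 + 196*(-1/500) = -285 - 49/125 = -35674/125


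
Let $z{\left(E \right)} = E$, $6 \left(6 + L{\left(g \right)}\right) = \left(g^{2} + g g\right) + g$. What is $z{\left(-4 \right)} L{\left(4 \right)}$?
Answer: $0$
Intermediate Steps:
$L{\left(g \right)} = -6 + \frac{g^{2}}{3} + \frac{g}{6}$ ($L{\left(g \right)} = -6 + \frac{\left(g^{2} + g g\right) + g}{6} = -6 + \frac{\left(g^{2} + g^{2}\right) + g}{6} = -6 + \frac{2 g^{2} + g}{6} = -6 + \frac{g + 2 g^{2}}{6} = -6 + \left(\frac{g^{2}}{3} + \frac{g}{6}\right) = -6 + \frac{g^{2}}{3} + \frac{g}{6}$)
$z{\left(-4 \right)} L{\left(4 \right)} = - 4 \left(-6 + \frac{4^{2}}{3} + \frac{1}{6} \cdot 4\right) = - 4 \left(-6 + \frac{1}{3} \cdot 16 + \frac{2}{3}\right) = - 4 \left(-6 + \frac{16}{3} + \frac{2}{3}\right) = \left(-4\right) 0 = 0$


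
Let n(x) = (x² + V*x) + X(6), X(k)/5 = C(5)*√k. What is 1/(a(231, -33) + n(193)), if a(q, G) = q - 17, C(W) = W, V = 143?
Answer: 32531/2116530047 - 25*√6/4233060094 ≈ 1.5356e-5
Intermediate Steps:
a(q, G) = -17 + q
X(k) = 25*√k (X(k) = 5*(5*√k) = 25*√k)
n(x) = x² + 25*√6 + 143*x (n(x) = (x² + 143*x) + 25*√6 = x² + 25*√6 + 143*x)
1/(a(231, -33) + n(193)) = 1/((-17 + 231) + (193² + 25*√6 + 143*193)) = 1/(214 + (37249 + 25*√6 + 27599)) = 1/(214 + (64848 + 25*√6)) = 1/(65062 + 25*√6)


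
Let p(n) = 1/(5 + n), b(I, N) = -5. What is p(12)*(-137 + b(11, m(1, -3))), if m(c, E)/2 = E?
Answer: -142/17 ≈ -8.3529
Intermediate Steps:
m(c, E) = 2*E
p(12)*(-137 + b(11, m(1, -3))) = (-137 - 5)/(5 + 12) = -142/17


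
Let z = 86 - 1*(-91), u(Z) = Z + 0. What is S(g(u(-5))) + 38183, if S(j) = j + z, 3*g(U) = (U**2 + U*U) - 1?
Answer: 115129/3 ≈ 38376.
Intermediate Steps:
u(Z) = Z
z = 177 (z = 86 + 91 = 177)
g(U) = -1/3 + 2*U**2/3 (g(U) = ((U**2 + U*U) - 1)/3 = ((U**2 + U**2) - 1)/3 = (2*U**2 - 1)/3 = (-1 + 2*U**2)/3 = -1/3 + 2*U**2/3)
S(j) = 177 + j (S(j) = j + 177 = 177 + j)
S(g(u(-5))) + 38183 = (177 + (-1/3 + (2/3)*(-5)**2)) + 38183 = (177 + (-1/3 + (2/3)*25)) + 38183 = (177 + (-1/3 + 50/3)) + 38183 = (177 + 49/3) + 38183 = 580/3 + 38183 = 115129/3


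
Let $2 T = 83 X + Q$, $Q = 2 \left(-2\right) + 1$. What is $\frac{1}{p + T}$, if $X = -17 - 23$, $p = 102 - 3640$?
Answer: $- \frac{2}{10399} \approx -0.00019233$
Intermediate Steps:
$p = -3538$ ($p = 102 - 3640 = -3538$)
$Q = -3$ ($Q = -4 + 1 = -3$)
$X = -40$
$T = - \frac{3323}{2}$ ($T = \frac{83 \left(-40\right) - 3}{2} = \frac{-3320 - 3}{2} = \frac{1}{2} \left(-3323\right) = - \frac{3323}{2} \approx -1661.5$)
$\frac{1}{p + T} = \frac{1}{-3538 - \frac{3323}{2}} = \frac{1}{- \frac{10399}{2}} = - \frac{2}{10399}$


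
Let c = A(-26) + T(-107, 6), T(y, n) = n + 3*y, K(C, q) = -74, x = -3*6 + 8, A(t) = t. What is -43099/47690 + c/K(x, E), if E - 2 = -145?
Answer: 3268241/882265 ≈ 3.7044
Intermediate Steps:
E = -143 (E = 2 - 145 = -143)
x = -10 (x = -18 + 8 = -10)
c = -341 (c = -26 + (6 + 3*(-107)) = -26 + (6 - 321) = -26 - 315 = -341)
-43099/47690 + c/K(x, E) = -43099/47690 - 341/(-74) = -43099*1/47690 - 341*(-1/74) = -43099/47690 + 341/74 = 3268241/882265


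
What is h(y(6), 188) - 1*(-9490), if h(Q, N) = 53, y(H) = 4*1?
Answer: 9543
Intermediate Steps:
y(H) = 4
h(y(6), 188) - 1*(-9490) = 53 - 1*(-9490) = 53 + 9490 = 9543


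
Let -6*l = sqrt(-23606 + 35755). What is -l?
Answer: sqrt(12149)/6 ≈ 18.370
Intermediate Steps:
l = -sqrt(12149)/6 (l = -sqrt(-23606 + 35755)/6 = -sqrt(12149)/6 ≈ -18.370)
-l = -(-1)*sqrt(12149)/6 = sqrt(12149)/6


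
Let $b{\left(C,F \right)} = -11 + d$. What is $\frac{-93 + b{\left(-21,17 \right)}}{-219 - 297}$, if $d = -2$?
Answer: $\frac{53}{258} \approx 0.20543$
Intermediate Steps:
$b{\left(C,F \right)} = -13$ ($b{\left(C,F \right)} = -11 - 2 = -13$)
$\frac{-93 + b{\left(-21,17 \right)}}{-219 - 297} = \frac{-93 - 13}{-219 - 297} = - \frac{106}{-516} = \left(-106\right) \left(- \frac{1}{516}\right) = \frac{53}{258}$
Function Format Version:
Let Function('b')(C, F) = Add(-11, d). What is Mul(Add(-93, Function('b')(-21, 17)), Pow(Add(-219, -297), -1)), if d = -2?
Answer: Rational(53, 258) ≈ 0.20543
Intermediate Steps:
Function('b')(C, F) = -13 (Function('b')(C, F) = Add(-11, -2) = -13)
Mul(Add(-93, Function('b')(-21, 17)), Pow(Add(-219, -297), -1)) = Mul(Add(-93, -13), Pow(Add(-219, -297), -1)) = Mul(-106, Pow(-516, -1)) = Mul(-106, Rational(-1, 516)) = Rational(53, 258)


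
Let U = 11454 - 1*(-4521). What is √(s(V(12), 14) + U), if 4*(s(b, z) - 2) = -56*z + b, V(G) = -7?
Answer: 3*√7013/2 ≈ 125.62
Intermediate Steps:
s(b, z) = 2 - 14*z + b/4 (s(b, z) = 2 + (-56*z + b)/4 = 2 + (b - 56*z)/4 = 2 + (-14*z + b/4) = 2 - 14*z + b/4)
U = 15975 (U = 11454 + 4521 = 15975)
√(s(V(12), 14) + U) = √((2 - 14*14 + (¼)*(-7)) + 15975) = √((2 - 196 - 7/4) + 15975) = √(-783/4 + 15975) = √(63117/4) = 3*√7013/2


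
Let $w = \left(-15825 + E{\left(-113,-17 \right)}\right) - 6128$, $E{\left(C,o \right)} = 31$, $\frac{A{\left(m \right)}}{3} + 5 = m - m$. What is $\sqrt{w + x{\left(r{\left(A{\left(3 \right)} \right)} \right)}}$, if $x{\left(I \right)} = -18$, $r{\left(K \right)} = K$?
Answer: $2 i \sqrt{5485} \approx 148.12 i$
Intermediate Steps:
$A{\left(m \right)} = -15$ ($A{\left(m \right)} = -15 + 3 \left(m - m\right) = -15 + 3 \cdot 0 = -15 + 0 = -15$)
$w = -21922$ ($w = \left(-15825 + 31\right) - 6128 = -15794 - 6128 = -21922$)
$\sqrt{w + x{\left(r{\left(A{\left(3 \right)} \right)} \right)}} = \sqrt{-21922 - 18} = \sqrt{-21940} = 2 i \sqrt{5485}$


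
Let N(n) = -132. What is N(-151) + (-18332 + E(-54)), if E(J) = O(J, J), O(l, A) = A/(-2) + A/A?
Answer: -18436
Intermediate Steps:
O(l, A) = 1 - A/2 (O(l, A) = A*(-1/2) + 1 = -A/2 + 1 = 1 - A/2)
E(J) = 1 - J/2
N(-151) + (-18332 + E(-54)) = -132 + (-18332 + (1 - 1/2*(-54))) = -132 + (-18332 + (1 + 27)) = -132 + (-18332 + 28) = -132 - 18304 = -18436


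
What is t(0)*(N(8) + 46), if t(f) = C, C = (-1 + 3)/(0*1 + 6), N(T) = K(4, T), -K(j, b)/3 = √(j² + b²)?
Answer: 46/3 - 4*√5 ≈ 6.3891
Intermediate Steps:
K(j, b) = -3*√(b² + j²) (K(j, b) = -3*√(j² + b²) = -3*√(b² + j²))
N(T) = -3*√(16 + T²) (N(T) = -3*√(T² + 4²) = -3*√(T² + 16) = -3*√(16 + T²))
C = ⅓ (C = 2/(0 + 6) = 2/6 = 2*(⅙) = ⅓ ≈ 0.33333)
t(f) = ⅓
t(0)*(N(8) + 46) = (-3*√(16 + 8²) + 46)/3 = (-3*√(16 + 64) + 46)/3 = (-12*√5 + 46)/3 = (46 - 12*√5)/3 = 46/3 - 4*√5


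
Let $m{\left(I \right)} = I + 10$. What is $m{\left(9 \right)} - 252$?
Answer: $-233$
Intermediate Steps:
$m{\left(I \right)} = 10 + I$
$m{\left(9 \right)} - 252 = \left(10 + 9\right) - 252 = 19 - 252 = -233$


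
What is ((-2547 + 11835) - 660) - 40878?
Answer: -32250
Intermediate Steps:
((-2547 + 11835) - 660) - 40878 = (9288 - 660) - 40878 = 8628 - 40878 = -32250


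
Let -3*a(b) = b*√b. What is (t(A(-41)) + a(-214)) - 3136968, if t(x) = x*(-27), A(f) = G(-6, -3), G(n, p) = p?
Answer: -3136887 + 214*I*√214/3 ≈ -3.1369e+6 + 1043.5*I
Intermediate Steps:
A(f) = -3
t(x) = -27*x
a(b) = -b^(3/2)/3 (a(b) = -b*√b/3 = -b^(3/2)/3)
(t(A(-41)) + a(-214)) - 3136968 = (-27*(-3) - (-214)*I*√214/3) - 3136968 = (81 - (-214)*I*√214/3) - 3136968 = (81 + 214*I*√214/3) - 3136968 = -3136887 + 214*I*√214/3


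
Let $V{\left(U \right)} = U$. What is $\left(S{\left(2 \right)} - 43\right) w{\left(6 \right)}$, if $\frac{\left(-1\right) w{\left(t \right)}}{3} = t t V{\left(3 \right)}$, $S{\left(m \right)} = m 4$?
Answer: $11340$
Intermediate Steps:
$S{\left(m \right)} = 4 m$
$w{\left(t \right)} = - 9 t^{2}$ ($w{\left(t \right)} = - 3 t t 3 = - 3 t^{2} \cdot 3 = - 3 \cdot 3 t^{2} = - 9 t^{2}$)
$\left(S{\left(2 \right)} - 43\right) w{\left(6 \right)} = \left(4 \cdot 2 - 43\right) \left(- 9 \cdot 6^{2}\right) = \left(8 - 43\right) \left(\left(-9\right) 36\right) = \left(-35\right) \left(-324\right) = 11340$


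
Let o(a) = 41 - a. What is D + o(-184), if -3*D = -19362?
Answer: 6679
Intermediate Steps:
D = 6454 (D = -1/3*(-19362) = 6454)
D + o(-184) = 6454 + (41 - 1*(-184)) = 6454 + (41 + 184) = 6454 + 225 = 6679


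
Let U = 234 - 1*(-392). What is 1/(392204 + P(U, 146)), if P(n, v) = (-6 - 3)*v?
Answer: 1/390890 ≈ 2.5583e-6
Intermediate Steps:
U = 626 (U = 234 + 392 = 626)
P(n, v) = -9*v
1/(392204 + P(U, 146)) = 1/(392204 - 9*146) = 1/(392204 - 1314) = 1/390890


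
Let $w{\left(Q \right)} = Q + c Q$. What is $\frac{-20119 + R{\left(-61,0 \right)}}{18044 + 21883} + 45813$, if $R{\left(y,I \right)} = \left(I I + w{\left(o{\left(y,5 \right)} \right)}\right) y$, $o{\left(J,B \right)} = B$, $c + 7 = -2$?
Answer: $\frac{609719324}{13309} \approx 45813.0$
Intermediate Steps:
$c = -9$ ($c = -7 - 2 = -9$)
$w{\left(Q \right)} = - 8 Q$ ($w{\left(Q \right)} = Q - 9 Q = - 8 Q$)
$R{\left(y,I \right)} = y \left(-40 + I^{2}\right)$ ($R{\left(y,I \right)} = \left(I I - 40\right) y = \left(I^{2} - 40\right) y = \left(-40 + I^{2}\right) y = y \left(-40 + I^{2}\right)$)
$\frac{-20119 + R{\left(-61,0 \right)}}{18044 + 21883} + 45813 = \frac{-20119 - 61 \left(-40 + 0^{2}\right)}{18044 + 21883} + 45813 = \frac{-20119 - 61 \left(-40 + 0\right)}{39927} + 45813 = \left(-20119 - -2440\right) \frac{1}{39927} + 45813 = \left(-20119 + 2440\right) \frac{1}{39927} + 45813 = \left(-17679\right) \frac{1}{39927} + 45813 = - \frac{5893}{13309} + 45813 = \frac{609719324}{13309}$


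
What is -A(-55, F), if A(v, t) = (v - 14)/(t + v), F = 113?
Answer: 69/58 ≈ 1.1897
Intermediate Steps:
A(v, t) = (-14 + v)/(t + v)
-A(-55, F) = -(-14 - 55)/(113 - 55) = -(-69)/58 = -1*(-69/58) = 69/58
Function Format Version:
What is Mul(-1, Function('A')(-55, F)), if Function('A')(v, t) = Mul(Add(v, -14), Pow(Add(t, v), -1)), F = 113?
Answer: Rational(69, 58) ≈ 1.1897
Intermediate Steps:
Function('A')(v, t) = Mul(Pow(Add(t, v), -1), Add(-14, v)) (Function('A')(v, t) = Mul(Add(-14, v), Pow(Add(t, v), -1)) = Mul(Pow(Add(t, v), -1), Add(-14, v)))
Mul(-1, Function('A')(-55, F)) = Mul(-1, Mul(Pow(Add(113, -55), -1), Add(-14, -55))) = Mul(-1, Mul(Pow(58, -1), -69)) = Mul(-1, Mul(Rational(1, 58), -69)) = Mul(-1, Rational(-69, 58)) = Rational(69, 58)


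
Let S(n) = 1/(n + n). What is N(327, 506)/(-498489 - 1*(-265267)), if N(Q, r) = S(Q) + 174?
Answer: -113797/152527188 ≈ -0.00074608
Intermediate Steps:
S(n) = 1/(2*n)
N(Q, r) = 174 + 1/(2*Q) (N(Q, r) = 1/(2*Q) + 174 = 174 + 1/(2*Q))
N(327, 506)/(-498489 - 1*(-265267)) = (174 + (1/2)/327)/(-498489 - 1*(-265267)) = (174 + (1/2)*(1/327))/(-498489 + 265267) = (174 + 1/654)/(-233222) = (113797/654)*(-1/233222) = -113797/152527188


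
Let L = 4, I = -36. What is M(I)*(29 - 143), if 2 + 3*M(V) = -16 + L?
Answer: 532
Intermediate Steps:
M(V) = -14/3 (M(V) = -⅔ + (-16 + 4)/3 = -⅔ + (⅓)*(-12) = -⅔ - 4 = -14/3)
M(I)*(29 - 143) = -14*(29 - 143)/3 = -14/3*(-114) = 532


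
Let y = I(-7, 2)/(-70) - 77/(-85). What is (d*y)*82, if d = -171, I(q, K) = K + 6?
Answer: -6604362/595 ≈ -11100.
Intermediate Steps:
I(q, K) = 6 + K
y = 471/595 (y = (6 + 2)/(-70) - 77/(-85) = 8*(-1/70) - 77*(-1/85) = -4/35 + 77/85 = 471/595 ≈ 0.79160)
(d*y)*82 = -171*471/595*82 = -80541/595*82 = -6604362/595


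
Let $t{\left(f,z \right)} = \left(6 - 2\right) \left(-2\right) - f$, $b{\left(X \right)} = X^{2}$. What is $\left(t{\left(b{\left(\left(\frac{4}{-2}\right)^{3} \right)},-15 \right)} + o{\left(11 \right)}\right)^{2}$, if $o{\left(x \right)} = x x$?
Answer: $2401$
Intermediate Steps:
$o{\left(x \right)} = x^{2}$
$t{\left(f,z \right)} = -8 - f$ ($t{\left(f,z \right)} = 4 \left(-2\right) - f = -8 - f$)
$\left(t{\left(b{\left(\left(\frac{4}{-2}\right)^{3} \right)},-15 \right)} + o{\left(11 \right)}\right)^{2} = \left(\left(-8 - \left(\left(\frac{4}{-2}\right)^{3}\right)^{2}\right) + 11^{2}\right)^{2} = \left(\left(-8 - \left(\left(4 \left(- \frac{1}{2}\right)\right)^{3}\right)^{2}\right) + 121\right)^{2} = \left(\left(-8 - \left(\left(-2\right)^{3}\right)^{2}\right) + 121\right)^{2} = \left(\left(-8 - \left(-8\right)^{2}\right) + 121\right)^{2} = \left(\left(-8 - 64\right) + 121\right)^{2} = \left(-72 + 121\right)^{2} = 49^{2} = 2401$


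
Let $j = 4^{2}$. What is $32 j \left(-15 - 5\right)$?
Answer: $-10240$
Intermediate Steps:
$j = 16$
$32 j \left(-15 - 5\right) = 32 \cdot 16 \left(-15 - 5\right) = 512 \left(-15 - 5\right) = 512 \left(-20\right) = -10240$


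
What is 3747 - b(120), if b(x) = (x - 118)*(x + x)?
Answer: 3267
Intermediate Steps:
b(x) = 2*x*(-118 + x) (b(x) = (-118 + x)*(2*x) = 2*x*(-118 + x))
3747 - b(120) = 3747 - 2*120*(-118 + 120) = 3747 - 2*120*2 = 3747 - 1*480 = 3747 - 480 = 3267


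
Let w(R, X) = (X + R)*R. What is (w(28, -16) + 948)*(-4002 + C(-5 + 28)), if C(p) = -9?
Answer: -5150124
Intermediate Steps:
w(R, X) = R*(R + X) (w(R, X) = (R + X)*R = R*(R + X))
(w(28, -16) + 948)*(-4002 + C(-5 + 28)) = (28*(28 - 16) + 948)*(-4002 - 9) = (28*12 + 948)*(-4011) = (336 + 948)*(-4011) = 1284*(-4011) = -5150124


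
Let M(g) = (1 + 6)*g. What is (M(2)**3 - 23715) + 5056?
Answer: -15915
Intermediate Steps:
M(g) = 7*g
(M(2)**3 - 23715) + 5056 = ((7*2)**3 - 23715) + 5056 = (14**3 - 23715) + 5056 = (2744 - 23715) + 5056 = -20971 + 5056 = -15915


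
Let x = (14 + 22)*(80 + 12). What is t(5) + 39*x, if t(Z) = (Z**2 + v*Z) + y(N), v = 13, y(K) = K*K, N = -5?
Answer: 129283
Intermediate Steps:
y(K) = K**2
x = 3312 (x = 36*92 = 3312)
t(Z) = 25 + Z**2 + 13*Z (t(Z) = (Z**2 + 13*Z) + (-5)**2 = (Z**2 + 13*Z) + 25 = 25 + Z**2 + 13*Z)
t(5) + 39*x = (25 + 5**2 + 13*5) + 39*3312 = (25 + 25 + 65) + 129168 = 115 + 129168 = 129283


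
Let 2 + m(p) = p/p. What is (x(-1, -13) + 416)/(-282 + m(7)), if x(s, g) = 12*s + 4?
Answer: -408/283 ≈ -1.4417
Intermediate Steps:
m(p) = -1 (m(p) = -2 + p/p = -2 + 1 = -1)
x(s, g) = 4 + 12*s
(x(-1, -13) + 416)/(-282 + m(7)) = ((4 + 12*(-1)) + 416)/(-282 - 1) = ((4 - 12) + 416)/(-283) = (-8 + 416)*(-1/283) = 408*(-1/283) = -408/283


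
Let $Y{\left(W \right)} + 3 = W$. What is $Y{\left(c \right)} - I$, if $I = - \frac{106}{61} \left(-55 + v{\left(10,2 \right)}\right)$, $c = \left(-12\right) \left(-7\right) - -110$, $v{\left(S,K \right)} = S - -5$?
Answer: $\frac{7411}{61} \approx 121.49$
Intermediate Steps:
$v{\left(S,K \right)} = 5 + S$ ($v{\left(S,K \right)} = S + 5 = 5 + S$)
$c = 194$ ($c = 84 + 110 = 194$)
$Y{\left(W \right)} = -3 + W$
$I = \frac{4240}{61}$ ($I = - \frac{106}{61} \left(-55 + \left(5 + 10\right)\right) = \left(-106\right) \frac{1}{61} \left(-55 + 15\right) = \left(- \frac{106}{61}\right) \left(-40\right) = \frac{4240}{61} \approx 69.508$)
$Y{\left(c \right)} - I = \left(-3 + 194\right) - \frac{4240}{61} = 191 - \frac{4240}{61} = \frac{7411}{61}$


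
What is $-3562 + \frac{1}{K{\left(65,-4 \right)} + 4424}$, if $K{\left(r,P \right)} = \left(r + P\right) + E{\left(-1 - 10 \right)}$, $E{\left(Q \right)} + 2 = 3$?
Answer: $- \frac{15979131}{4486} \approx -3562.0$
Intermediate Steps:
$E{\left(Q \right)} = 1$ ($E{\left(Q \right)} = -2 + 3 = 1$)
$K{\left(r,P \right)} = 1 + P + r$ ($K{\left(r,P \right)} = \left(r + P\right) + 1 = \left(P + r\right) + 1 = 1 + P + r$)
$-3562 + \frac{1}{K{\left(65,-4 \right)} + 4424} = -3562 + \frac{1}{\left(1 - 4 + 65\right) + 4424} = -3562 + \frac{1}{62 + 4424} = -3562 + \frac{1}{4486} = - \frac{15979131}{4486}$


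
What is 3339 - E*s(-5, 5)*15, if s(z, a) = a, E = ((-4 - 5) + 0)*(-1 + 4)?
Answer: 5364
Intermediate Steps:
E = -27 (E = (-9 + 0)*3 = -9*3 = -27)
3339 - E*s(-5, 5)*15 = 3339 - (-27*5)*15 = 3339 - (-135)*15 = 3339 - 1*(-2025) = 3339 + 2025 = 5364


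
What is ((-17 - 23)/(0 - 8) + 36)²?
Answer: 1681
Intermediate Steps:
((-17 - 23)/(0 - 8) + 36)² = (-40/(-8) + 36)² = (-40*(-⅛) + 36)² = (5 + 36)² = 41² = 1681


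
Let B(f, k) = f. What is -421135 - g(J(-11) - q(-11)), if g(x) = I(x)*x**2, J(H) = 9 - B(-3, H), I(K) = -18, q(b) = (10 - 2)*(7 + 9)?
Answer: -178927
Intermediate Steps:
q(b) = 128 (q(b) = 8*16 = 128)
J(H) = 12 (J(H) = 9 - 1*(-3) = 9 + 3 = 12)
g(x) = -18*x**2
-421135 - g(J(-11) - q(-11)) = -421135 - (-18)*(12 - 1*128)**2 = -421135 - (-18)*(12 - 128)**2 = -421135 - (-18)*(-116)**2 = -421135 - (-18)*13456 = -421135 - 1*(-242208) = -421135 + 242208 = -178927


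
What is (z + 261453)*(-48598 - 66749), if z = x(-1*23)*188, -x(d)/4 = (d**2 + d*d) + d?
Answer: 59619057849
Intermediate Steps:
x(d) = -8*d**2 - 4*d (x(d) = -4*((d**2 + d*d) + d) = -4*((d**2 + d**2) + d) = -4*(2*d**2 + d) = -4*(d + 2*d**2) = -8*d**2 - 4*d)
z = -778320 (z = -4*(-1*23)*(1 + 2*(-1*23))*188 = -4*(-23)*(1 + 2*(-23))*188 = -4*(-23)*(1 - 46)*188 = -4*(-23)*(-45)*188 = -4140*188 = -778320)
(z + 261453)*(-48598 - 66749) = (-778320 + 261453)*(-48598 - 66749) = -516867*(-115347) = 59619057849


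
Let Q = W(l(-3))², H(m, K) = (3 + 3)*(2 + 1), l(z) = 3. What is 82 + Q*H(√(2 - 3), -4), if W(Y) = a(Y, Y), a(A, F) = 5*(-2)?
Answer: 1882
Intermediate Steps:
a(A, F) = -10
W(Y) = -10
H(m, K) = 18 (H(m, K) = 6*3 = 18)
Q = 100 (Q = (-10)² = 100)
82 + Q*H(√(2 - 3), -4) = 82 + 100*18 = 82 + 1800 = 1882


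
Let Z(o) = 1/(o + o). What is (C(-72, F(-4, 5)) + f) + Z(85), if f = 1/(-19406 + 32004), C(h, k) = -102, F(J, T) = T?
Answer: -54609138/535415 ≈ -101.99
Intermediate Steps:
Z(o) = 1/(2*o)
f = 1/12598 ≈ 7.9378e-5
(C(-72, F(-4, 5)) + f) + Z(85) = (-102 + 1/12598) + (½)/85 = -1284995/12598 + (½)*(1/85) = -1284995/12598 + 1/170 = -54609138/535415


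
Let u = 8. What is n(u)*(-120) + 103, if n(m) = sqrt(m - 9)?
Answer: 103 - 120*I ≈ 103.0 - 120.0*I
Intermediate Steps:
n(m) = sqrt(-9 + m)
n(u)*(-120) + 103 = sqrt(-9 + 8)*(-120) + 103 = sqrt(-1)*(-120) + 103 = I*(-120) + 103 = -120*I + 103 = 103 - 120*I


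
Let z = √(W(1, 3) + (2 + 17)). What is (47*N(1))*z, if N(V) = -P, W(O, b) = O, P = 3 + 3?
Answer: -564*√5 ≈ -1261.1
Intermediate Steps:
P = 6
N(V) = -6 (N(V) = -1*6 = -6)
z = 2*√5 (z = √(1 + (2 + 17)) = √(1 + 19) = √20 = 2*√5 ≈ 4.4721)
(47*N(1))*z = (47*(-6))*(2*√5) = -564*√5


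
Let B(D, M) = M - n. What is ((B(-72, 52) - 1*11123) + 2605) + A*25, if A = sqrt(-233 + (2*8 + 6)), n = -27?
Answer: -8439 + 25*I*sqrt(211) ≈ -8439.0 + 363.15*I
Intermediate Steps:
B(D, M) = 27 + M (B(D, M) = M - 1*(-27) = M + 27 = 27 + M)
A = I*sqrt(211) (A = sqrt(-233 + (16 + 6)) = sqrt(-233 + 22) = sqrt(-211) = I*sqrt(211) ≈ 14.526*I)
((B(-72, 52) - 1*11123) + 2605) + A*25 = (((27 + 52) - 1*11123) + 2605) + (I*sqrt(211))*25 = ((79 - 11123) + 2605) + 25*I*sqrt(211) = (-11044 + 2605) + 25*I*sqrt(211) = -8439 + 25*I*sqrt(211)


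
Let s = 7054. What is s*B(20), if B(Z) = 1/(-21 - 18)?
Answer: -7054/39 ≈ -180.87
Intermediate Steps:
B(Z) = -1/39 (B(Z) = 1/(-39) = -1/39)
s*B(20) = 7054*(-1/39) = -7054/39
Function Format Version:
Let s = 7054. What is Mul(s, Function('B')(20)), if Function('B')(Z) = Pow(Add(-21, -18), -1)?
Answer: Rational(-7054, 39) ≈ -180.87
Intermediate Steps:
Function('B')(Z) = Rational(-1, 39) (Function('B')(Z) = Pow(-39, -1) = Rational(-1, 39))
Mul(s, Function('B')(20)) = Mul(7054, Rational(-1, 39)) = Rational(-7054, 39)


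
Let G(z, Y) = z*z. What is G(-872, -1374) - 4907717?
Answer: -4147333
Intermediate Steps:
G(z, Y) = z**2
G(-872, -1374) - 4907717 = (-872)**2 - 4907717 = 760384 - 4907717 = -4147333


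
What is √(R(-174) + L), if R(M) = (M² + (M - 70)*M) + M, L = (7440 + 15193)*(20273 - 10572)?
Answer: √219635291 ≈ 14820.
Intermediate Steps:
L = 219562733 (L = 22633*9701 = 219562733)
R(M) = M + M² + M*(-70 + M) (R(M) = (M² + (-70 + M)*M) + M = (M² + M*(-70 + M)) + M = M + M² + M*(-70 + M))
√(R(-174) + L) = √(-174*(-69 + 2*(-174)) + 219562733) = √(-174*(-69 - 348) + 219562733) = √(-174*(-417) + 219562733) = √(72558 + 219562733) = √219635291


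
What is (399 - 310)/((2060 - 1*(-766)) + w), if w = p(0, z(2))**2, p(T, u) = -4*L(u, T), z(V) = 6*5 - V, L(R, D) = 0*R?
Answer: 89/2826 ≈ 0.031493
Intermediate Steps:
L(R, D) = 0
z(V) = 30 - V
p(T, u) = 0 (p(T, u) = -4*0 = 0)
w = 0 (w = 0**2 = 0)
(399 - 310)/((2060 - 1*(-766)) + w) = (399 - 310)/((2060 - 1*(-766)) + 0) = 89/((2060 + 766) + 0) = 89/(2826 + 0) = 89/2826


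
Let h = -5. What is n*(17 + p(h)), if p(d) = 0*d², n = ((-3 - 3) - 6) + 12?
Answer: 0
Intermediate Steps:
n = 0 (n = (-6 - 6) + 12 = -12 + 12 = 0)
p(d) = 0
n*(17 + p(h)) = 0*(17 + 0) = 0*17 = 0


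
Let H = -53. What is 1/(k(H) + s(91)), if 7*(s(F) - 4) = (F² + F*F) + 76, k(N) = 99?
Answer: 7/17359 ≈ 0.00040325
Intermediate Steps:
s(F) = 104/7 + 2*F²/7 (s(F) = 4 + ((F² + F*F) + 76)/7 = 4 + ((F² + F²) + 76)/7 = 4 + (2*F² + 76)/7 = 4 + (76 + 2*F²)/7 = 4 + (76/7 + 2*F²/7) = 104/7 + 2*F²/7)
1/(k(H) + s(91)) = 1/(99 + (104/7 + (2/7)*91²)) = 1/(99 + (104/7 + (2/7)*8281)) = 1/(99 + (104/7 + 2366)) = 1/(99 + 16666/7) = 1/(17359/7) = 7/17359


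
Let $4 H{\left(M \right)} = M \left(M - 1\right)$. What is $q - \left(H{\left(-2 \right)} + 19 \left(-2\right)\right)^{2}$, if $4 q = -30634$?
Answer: $- \frac{35963}{4} \approx -8990.8$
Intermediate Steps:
$q = - \frac{15317}{2}$ ($q = \frac{1}{4} \left(-30634\right) = - \frac{15317}{2} \approx -7658.5$)
$H{\left(M \right)} = \frac{M \left(-1 + M\right)}{4}$ ($H{\left(M \right)} = \frac{M \left(M - 1\right)}{4} = \frac{M \left(-1 + M\right)}{4}$)
$q - \left(H{\left(-2 \right)} + 19 \left(-2\right)\right)^{2} = - \frac{15317}{2} - \left(\frac{1}{4} \left(-2\right) \left(-1 - 2\right) + 19 \left(-2\right)\right)^{2} = - \frac{15317}{2} - \left(\frac{1}{4} \left(-2\right) \left(-3\right) - 38\right)^{2} = - \frac{15317}{2} - \left(\frac{3}{2} - 38\right)^{2} = - \frac{15317}{2} - \left(- \frac{73}{2}\right)^{2} = - \frac{15317}{2} - \frac{5329}{4} = - \frac{35963}{4}$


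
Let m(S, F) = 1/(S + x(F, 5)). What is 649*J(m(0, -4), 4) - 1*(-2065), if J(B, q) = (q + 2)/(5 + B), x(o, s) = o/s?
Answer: 15517/5 ≈ 3103.4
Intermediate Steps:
m(S, F) = 1/(S + F/5)
J(B, q) = (2 + q)/(5 + B)
649*J(m(0, -4), 4) - 1*(-2065) = 649*((2 + 4)/(5 + 5/(-4 + 5*0))) - 1*(-2065) = 649*(6/(5 + 5/(-4 + 0))) + 2065 = 649*(6/(5 + 5/(-4))) + 2065 = 649*(6/(5 + 5*(-¼))) + 2065 = 649*(6/(5 - 5/4)) + 2065 = 649*(6/(15/4)) + 2065 = 649*((4/15)*6) + 2065 = 649*(8/5) + 2065 = 5192/5 + 2065 = 15517/5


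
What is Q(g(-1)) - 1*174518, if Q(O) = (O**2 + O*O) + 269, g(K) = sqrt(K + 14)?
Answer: -174223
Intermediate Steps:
g(K) = sqrt(14 + K)
Q(O) = 269 + 2*O**2 (Q(O) = (O**2 + O**2) + 269 = 2*O**2 + 269 = 269 + 2*O**2)
Q(g(-1)) - 1*174518 = (269 + 2*(sqrt(14 - 1))**2) - 1*174518 = (269 + 2*(sqrt(13))**2) - 174518 = (269 + 2*13) - 174518 = (269 + 26) - 174518 = 295 - 174518 = -174223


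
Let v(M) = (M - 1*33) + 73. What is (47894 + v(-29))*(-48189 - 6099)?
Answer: -2600666640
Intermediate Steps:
v(M) = 40 + M (v(M) = (M - 33) + 73 = (-33 + M) + 73 = 40 + M)
(47894 + v(-29))*(-48189 - 6099) = (47894 + (40 - 29))*(-48189 - 6099) = (47894 + 11)*(-54288) = 47905*(-54288) = -2600666640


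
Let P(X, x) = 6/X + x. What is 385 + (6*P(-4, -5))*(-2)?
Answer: 463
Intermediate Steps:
P(X, x) = x + 6/X
385 + (6*P(-4, -5))*(-2) = 385 + (6*(-5 + 6/(-4)))*(-2) = 385 + (6*(-5 + 6*(-1/4)))*(-2) = 385 + (6*(-5 - 3/2))*(-2) = 385 + (6*(-13/2))*(-2) = 385 - 39*(-2) = 385 + 78 = 463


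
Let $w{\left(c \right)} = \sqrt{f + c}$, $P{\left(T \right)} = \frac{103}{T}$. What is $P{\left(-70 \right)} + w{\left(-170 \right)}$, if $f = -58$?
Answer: $- \frac{103}{70} + 2 i \sqrt{57} \approx -1.4714 + 15.1 i$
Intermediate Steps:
$w{\left(c \right)} = \sqrt{-58 + c}$
$P{\left(-70 \right)} + w{\left(-170 \right)} = \frac{103}{-70} + \sqrt{-58 - 170} = 103 \left(- \frac{1}{70}\right) + \sqrt{-228} = - \frac{103}{70} + 2 i \sqrt{57}$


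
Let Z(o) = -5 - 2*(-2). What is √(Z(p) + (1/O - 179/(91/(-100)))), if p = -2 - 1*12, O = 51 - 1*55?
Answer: 3*√719355/182 ≈ 13.980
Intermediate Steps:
O = -4 (O = 51 - 55 = -4)
p = -14 (p = -2 - 12 = -14)
Z(o) = -1 (Z(o) = -5 + 4 = -1)
√(Z(p) + (1/O - 179/(91/(-100)))) = √(-1 + (1/(-4) - 179/(91/(-100)))) = √(-1 + (1*(-¼) - 179/(91*(-1/100)))) = √(-1 + (-¼ - 179/(-91/100))) = √(-1 + (-¼ - 179*(-100/91))) = √(-1 + (-¼ + 17900/91)) = √(-1 + 71509/364) = √(71145/364) = 3*√719355/182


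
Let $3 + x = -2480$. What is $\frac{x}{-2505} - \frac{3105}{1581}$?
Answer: $- \frac{1284134}{1320135} \approx -0.97273$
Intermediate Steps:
$x = -2483$ ($x = -3 - 2480 = -2483$)
$\frac{x}{-2505} - \frac{3105}{1581} = - \frac{2483}{-2505} - \frac{3105}{1581} = \left(-2483\right) \left(- \frac{1}{2505}\right) - \frac{1035}{527} = \frac{2483}{2505} - \frac{1035}{527} = - \frac{1284134}{1320135}$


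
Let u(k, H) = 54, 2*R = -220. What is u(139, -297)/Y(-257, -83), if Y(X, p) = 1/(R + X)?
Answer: -19818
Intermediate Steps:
R = -110 (R = (½)*(-220) = -110)
Y(X, p) = 1/(-110 + X)
u(139, -297)/Y(-257, -83) = 54/(1/(-110 - 257)) = 54/(1/(-367)) = 54/(-1/367) = 54*(-367) = -19818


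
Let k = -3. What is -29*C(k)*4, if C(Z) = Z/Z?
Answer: -116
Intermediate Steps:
C(Z) = 1
-29*C(k)*4 = -29*1*4 = -29*4 = -116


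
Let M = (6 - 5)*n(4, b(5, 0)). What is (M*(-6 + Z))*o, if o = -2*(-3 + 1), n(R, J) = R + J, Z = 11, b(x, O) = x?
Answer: 180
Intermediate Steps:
n(R, J) = J + R
o = 4 (o = -2*(-2) = 4)
M = 9 (M = (6 - 5)*(5 + 4) = 1*9 = 9)
(M*(-6 + Z))*o = (9*(-6 + 11))*4 = (9*5)*4 = 45*4 = 180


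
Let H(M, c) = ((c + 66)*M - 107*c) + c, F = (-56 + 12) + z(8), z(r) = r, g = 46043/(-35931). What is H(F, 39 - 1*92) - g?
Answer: 185090693/35931 ≈ 5151.3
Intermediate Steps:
g = -46043/35931 (g = 46043*(-1/35931) = -46043/35931 ≈ -1.2814)
F = -36 (F = (-56 + 12) + 8 = -44 + 8 = -36)
H(M, c) = -106*c + M*(66 + c) (H(M, c) = ((66 + c)*M - 107*c) + c = (M*(66 + c) - 107*c) + c = (-107*c + M*(66 + c)) + c = -106*c + M*(66 + c))
H(F, 39 - 1*92) - g = (-106*(39 - 1*92) + 66*(-36) - 36*(39 - 1*92)) - 1*(-46043/35931) = (-106*(39 - 92) - 2376 - 36*(39 - 92)) + 46043/35931 = (-106*(-53) - 2376 - 36*(-53)) + 46043/35931 = (5618 - 2376 + 1908) + 46043/35931 = 5150 + 46043/35931 = 185090693/35931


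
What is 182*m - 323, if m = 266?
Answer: 48089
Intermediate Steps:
182*m - 323 = 182*266 - 323 = 48412 - 323 = 48089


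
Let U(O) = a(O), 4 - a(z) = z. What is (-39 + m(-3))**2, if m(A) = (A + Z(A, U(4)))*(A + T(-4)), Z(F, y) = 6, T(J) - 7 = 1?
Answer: 576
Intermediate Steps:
a(z) = 4 - z
U(O) = 4 - O
T(J) = 8 (T(J) = 7 + 1 = 8)
m(A) = (6 + A)*(8 + A) (m(A) = (A + 6)*(A + 8) = (6 + A)*(8 + A))
(-39 + m(-3))**2 = (-39 + (48 + (-3)**2 + 14*(-3)))**2 = (-39 + (48 + 9 - 42))**2 = (-39 + 15)**2 = (-24)**2 = 576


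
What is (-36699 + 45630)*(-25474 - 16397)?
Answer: -373949901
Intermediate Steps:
(-36699 + 45630)*(-25474 - 16397) = 8931*(-41871) = -373949901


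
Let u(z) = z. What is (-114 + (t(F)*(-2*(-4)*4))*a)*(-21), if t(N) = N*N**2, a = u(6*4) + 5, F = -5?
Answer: 2438394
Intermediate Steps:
a = 29 (a = 6*4 + 5 = 24 + 5 = 29)
t(N) = N**3
(-114 + (t(F)*(-2*(-4)*4))*a)*(-21) = (-114 + ((-5)**3*(-2*(-4)*4))*29)*(-21) = (-114 - 1000*4*29)*(-21) = (-114 - 125*32*29)*(-21) = (-114 - 4000*29)*(-21) = (-114 - 116000)*(-21) = -116114*(-21) = 2438394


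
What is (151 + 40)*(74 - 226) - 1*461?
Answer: -29493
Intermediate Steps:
(151 + 40)*(74 - 226) - 1*461 = 191*(-152) - 461 = -29032 - 461 = -29493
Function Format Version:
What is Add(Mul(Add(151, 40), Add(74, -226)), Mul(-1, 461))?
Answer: -29493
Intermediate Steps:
Add(Mul(Add(151, 40), Add(74, -226)), Mul(-1, 461)) = Add(Mul(191, -152), -461) = Add(-29032, -461) = -29493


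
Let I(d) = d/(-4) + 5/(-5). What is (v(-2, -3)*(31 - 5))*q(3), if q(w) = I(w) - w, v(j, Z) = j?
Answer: 247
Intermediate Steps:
I(d) = -1 - d/4 (I(d) = d*(-1/4) + 5*(-1/5) = -d/4 - 1 = -1 - d/4)
q(w) = -1 - 5*w/4 (q(w) = (-1 - w/4) - w = -1 - 5*w/4)
(v(-2, -3)*(31 - 5))*q(3) = (-2*(31 - 5))*(-1 - 5/4*3) = (-2*26)*(-1 - 15/4) = -52*(-19/4) = 247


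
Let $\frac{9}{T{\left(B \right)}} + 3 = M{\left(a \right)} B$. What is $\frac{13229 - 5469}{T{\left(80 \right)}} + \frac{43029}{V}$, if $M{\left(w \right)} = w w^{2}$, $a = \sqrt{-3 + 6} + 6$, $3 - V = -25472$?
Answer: $\frac{1423141643087}{76425} + \frac{22969600 \sqrt{3}}{3} \approx 3.1883 \cdot 10^{7}$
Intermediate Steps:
$V = 25475$ ($V = 3 - -25472 = 3 + 25472 = 25475$)
$a = 6 + \sqrt{3}$ ($a = \sqrt{3} + 6 = 6 + \sqrt{3} \approx 7.732$)
$M{\left(w \right)} = w^{3}$
$T{\left(B \right)} = \frac{9}{-3 + B \left(6 + \sqrt{3}\right)^{3}}$ ($T{\left(B \right)} = \frac{9}{-3 + \left(6 + \sqrt{3}\right)^{3} B} = \frac{9}{-3 + B \left(6 + \sqrt{3}\right)^{3}}$)
$\frac{13229 - 5469}{T{\left(80 \right)}} + \frac{43029}{V} = \frac{13229 - 5469}{9 \frac{1}{-3 + 80 \left(6 + \sqrt{3}\right)^{3}}} + \frac{43029}{25475} = \left(13229 - 5469\right) \left(- \frac{1}{3} + \frac{80 \left(6 + \sqrt{3}\right)^{3}}{9}\right) + 43029 \cdot \frac{1}{25475} = 7760 \left(- \frac{1}{3} + \frac{80 \left(6 + \sqrt{3}\right)^{3}}{9}\right) + \frac{43029}{25475} = \left(- \frac{7760}{3} + \frac{620800 \left(6 + \sqrt{3}\right)^{3}}{9}\right) + \frac{43029}{25475} = - \frac{197556913}{76425} + \frac{620800 \left(6 + \sqrt{3}\right)^{3}}{9}$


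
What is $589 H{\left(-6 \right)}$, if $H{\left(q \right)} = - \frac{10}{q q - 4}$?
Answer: $- \frac{2945}{16} \approx -184.06$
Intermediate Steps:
$H{\left(q \right)} = - \frac{10}{-4 + q^{2}}$ ($H{\left(q \right)} = - \frac{10}{q^{2} - 4} = - \frac{10}{-4 + q^{2}}$)
$589 H{\left(-6 \right)} = 589 \left(- \frac{10}{-4 + \left(-6\right)^{2}}\right) = 589 \left(- \frac{10}{-4 + 36}\right) = 589 \left(- \frac{10}{32}\right) = 589 \left(\left(-10\right) \frac{1}{32}\right) = 589 \left(- \frac{5}{16}\right) = - \frac{2945}{16}$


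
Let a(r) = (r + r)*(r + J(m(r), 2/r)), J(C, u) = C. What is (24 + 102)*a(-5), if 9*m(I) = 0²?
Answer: 6300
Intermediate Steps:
m(I) = 0 (m(I) = (⅑)*0² = (⅑)*0 = 0)
a(r) = 2*r² (a(r) = (r + r)*(r + 0) = (2*r)*r = 2*r²)
(24 + 102)*a(-5) = (24 + 102)*(2*(-5)²) = 126*(2*25) = 126*50 = 6300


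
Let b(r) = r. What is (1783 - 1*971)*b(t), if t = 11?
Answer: 8932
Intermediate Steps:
(1783 - 1*971)*b(t) = (1783 - 1*971)*11 = (1783 - 971)*11 = 812*11 = 8932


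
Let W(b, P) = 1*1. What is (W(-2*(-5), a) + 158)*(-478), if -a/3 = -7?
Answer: -76002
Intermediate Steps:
a = 21 (a = -3*(-7) = 21)
W(b, P) = 1
(W(-2*(-5), a) + 158)*(-478) = (1 + 158)*(-478) = 159*(-478) = -76002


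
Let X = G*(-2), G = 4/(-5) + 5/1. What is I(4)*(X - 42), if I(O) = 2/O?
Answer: -126/5 ≈ -25.200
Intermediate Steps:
G = 21/5 (G = 4*(-⅕) + 5*1 = -⅘ + 5 = 21/5 ≈ 4.2000)
X = -42/5 (X = (21/5)*(-2) = -42/5 ≈ -8.4000)
I(4)*(X - 42) = (2/4)*(-42/5 - 42) = (2*(¼))*(-252/5) = (½)*(-252/5) = -126/5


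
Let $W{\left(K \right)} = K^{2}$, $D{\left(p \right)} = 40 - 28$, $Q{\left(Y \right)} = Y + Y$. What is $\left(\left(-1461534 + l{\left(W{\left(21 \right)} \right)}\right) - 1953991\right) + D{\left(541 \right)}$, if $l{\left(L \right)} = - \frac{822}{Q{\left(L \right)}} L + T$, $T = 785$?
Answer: $-3415139$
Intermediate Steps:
$Q{\left(Y \right)} = 2 Y$
$D{\left(p \right)} = 12$
$l{\left(L \right)} = 374$ ($l{\left(L \right)} = - \frac{822}{2 L} L + 785 = - 822 \frac{1}{2 L} L + 785 = - \frac{411}{L} L + 785 = -411 + 785 = 374$)
$\left(\left(-1461534 + l{\left(W{\left(21 \right)} \right)}\right) - 1953991\right) + D{\left(541 \right)} = \left(\left(-1461534 + 374\right) - 1953991\right) + 12 = \left(-1461160 - 1953991\right) + 12 = -3415151 + 12 = -3415139$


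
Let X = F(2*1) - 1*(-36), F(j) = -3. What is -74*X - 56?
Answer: -2498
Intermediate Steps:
X = 33 (X = -3 - 1*(-36) = -3 + 36 = 33)
-74*X - 56 = -74*33 - 56 = -2442 - 56 = -2498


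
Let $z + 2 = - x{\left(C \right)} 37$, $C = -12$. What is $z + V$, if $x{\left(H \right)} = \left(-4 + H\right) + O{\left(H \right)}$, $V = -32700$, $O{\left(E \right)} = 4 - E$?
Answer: $-32702$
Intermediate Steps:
$x{\left(H \right)} = 0$ ($x{\left(H \right)} = \left(-4 + H\right) - \left(-4 + H\right) = 0$)
$z = -2$ ($z = -2 - 0 \cdot 37 = -2 - 0 = -2 + 0 = -2$)
$z + V = -2 - 32700 = -32702$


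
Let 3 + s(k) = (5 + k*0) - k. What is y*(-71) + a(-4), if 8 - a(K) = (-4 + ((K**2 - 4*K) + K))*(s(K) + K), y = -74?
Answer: 5214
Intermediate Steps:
s(k) = 2 - k (s(k) = -3 + ((5 + k*0) - k) = -3 + ((5 + 0) - k) = -3 + (5 - k) = 2 - k)
a(K) = 16 - 2*K**2 + 6*K (a(K) = 8 - (-4 + ((K**2 - 4*K) + K))*((2 - K) + K) = 8 - (-4 + (K**2 - 3*K))*2 = 8 - (-4 + K**2 - 3*K)*2 = 8 - (-8 - 6*K + 2*K**2) = 8 + (8 - 2*K**2 + 6*K) = 16 - 2*K**2 + 6*K)
y*(-71) + a(-4) = -74*(-71) + (16 - 2*(-4)**2 + 6*(-4)) = 5254 + (16 - 2*16 - 24) = 5254 + (16 - 32 - 24) = 5254 - 40 = 5214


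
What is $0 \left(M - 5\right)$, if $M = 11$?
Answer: $0$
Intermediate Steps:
$0 \left(M - 5\right) = 0 \left(11 - 5\right) = 0 \cdot 6 = 0$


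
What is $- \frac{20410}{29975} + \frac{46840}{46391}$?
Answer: $\frac{91437738}{278114045} \approx 0.32878$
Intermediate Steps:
$- \frac{20410}{29975} + \frac{46840}{46391} = \left(-20410\right) \frac{1}{29975} + 46840 \cdot \frac{1}{46391} = - \frac{4082}{5995} + \frac{46840}{46391} = \frac{91437738}{278114045}$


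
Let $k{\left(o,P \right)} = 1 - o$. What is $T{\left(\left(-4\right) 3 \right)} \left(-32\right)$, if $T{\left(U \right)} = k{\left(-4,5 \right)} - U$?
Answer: $-544$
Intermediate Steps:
$T{\left(U \right)} = 5 - U$ ($T{\left(U \right)} = \left(1 - -4\right) - U = \left(1 + 4\right) - U = 5 - U$)
$T{\left(\left(-4\right) 3 \right)} \left(-32\right) = \left(5 - \left(-4\right) 3\right) \left(-32\right) = \left(5 - -12\right) \left(-32\right) = \left(5 + 12\right) \left(-32\right) = 17 \left(-32\right) = -544$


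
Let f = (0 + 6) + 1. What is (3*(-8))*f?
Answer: -168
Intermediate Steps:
f = 7 (f = 6 + 1 = 7)
(3*(-8))*f = (3*(-8))*7 = -24*7 = -168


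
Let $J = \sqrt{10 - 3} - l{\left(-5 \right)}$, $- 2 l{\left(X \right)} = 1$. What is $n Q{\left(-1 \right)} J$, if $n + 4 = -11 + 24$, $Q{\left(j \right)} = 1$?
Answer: $\frac{9}{2} + 9 \sqrt{7} \approx 28.312$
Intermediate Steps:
$l{\left(X \right)} = - \frac{1}{2}$ ($l{\left(X \right)} = \left(- \frac{1}{2}\right) 1 = - \frac{1}{2}$)
$n = 9$ ($n = -4 + \left(-11 + 24\right) = -4 + 13 = 9$)
$J = \frac{1}{2} + \sqrt{7}$ ($J = \sqrt{10 - 3} - - \frac{1}{2} = \sqrt{7} + \frac{1}{2} = \frac{1}{2} + \sqrt{7} \approx 3.1458$)
$n Q{\left(-1 \right)} J = 9 \cdot 1 \left(\frac{1}{2} + \sqrt{7}\right) = 9 \left(\frac{1}{2} + \sqrt{7}\right) = \frac{9}{2} + 9 \sqrt{7}$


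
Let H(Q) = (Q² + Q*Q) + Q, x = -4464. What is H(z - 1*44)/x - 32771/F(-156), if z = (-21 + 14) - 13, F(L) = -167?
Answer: 9058273/46593 ≈ 194.41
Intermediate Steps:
z = -20 (z = -7 - 13 = -20)
H(Q) = Q + 2*Q² (H(Q) = (Q² + Q²) + Q = 2*Q² + Q = Q + 2*Q²)
H(z - 1*44)/x - 32771/F(-156) = ((-20 - 1*44)*(1 + 2*(-20 - 1*44)))/(-4464) - 32771/(-167) = ((-20 - 44)*(1 + 2*(-20 - 44)))*(-1/4464) - 32771*(-1/167) = -64*(1 + 2*(-64))*(-1/4464) + 32771/167 = -64*(1 - 128)*(-1/4464) + 32771/167 = -64*(-127)*(-1/4464) + 32771/167 = 8128*(-1/4464) + 32771/167 = -508/279 + 32771/167 = 9058273/46593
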